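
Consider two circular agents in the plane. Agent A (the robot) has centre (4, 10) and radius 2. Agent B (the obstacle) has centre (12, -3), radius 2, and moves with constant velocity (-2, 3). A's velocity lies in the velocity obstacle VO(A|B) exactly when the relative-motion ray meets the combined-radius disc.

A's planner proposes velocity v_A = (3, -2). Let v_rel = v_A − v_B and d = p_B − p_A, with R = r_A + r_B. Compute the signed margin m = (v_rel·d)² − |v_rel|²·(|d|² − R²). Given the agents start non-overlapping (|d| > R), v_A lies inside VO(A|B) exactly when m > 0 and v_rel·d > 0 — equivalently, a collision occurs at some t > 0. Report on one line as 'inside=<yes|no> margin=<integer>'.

d = (8, -13),  |d|² = 233;  R = 2+2 = 4,  c = 233−4² = 217
v_rel = (5, -5),  |v_rel|² = 50;  v_rel·d = (5)·(8) + (-5)·(-13) = 105
50·t² − 210·t + 217 = 0  ⇒  m = 105² − 50·217 = 175
m = 175 > 0,  v_rel·d = 105 > 0  ⇒  inside

inside=yes margin=175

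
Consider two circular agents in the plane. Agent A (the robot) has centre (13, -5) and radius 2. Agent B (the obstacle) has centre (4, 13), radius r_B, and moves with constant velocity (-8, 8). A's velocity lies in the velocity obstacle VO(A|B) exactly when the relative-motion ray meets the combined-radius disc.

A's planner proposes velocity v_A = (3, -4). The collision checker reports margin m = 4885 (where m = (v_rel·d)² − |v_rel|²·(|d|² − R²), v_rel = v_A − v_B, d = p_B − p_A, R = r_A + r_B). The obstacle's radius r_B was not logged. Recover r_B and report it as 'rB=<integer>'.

m = 4885
d = (-9, 18);  v_rel = (11, -12),  |v_rel|² = 265
v_rel×d = (11)·(18) − (-12)·(-9) = 90
since m = R²·265 − 90²:  R² = (8100 + 4885) / 265 = 49
R = √49 = 7  ⇒  r_B = 7 − 2 = 5

rB=5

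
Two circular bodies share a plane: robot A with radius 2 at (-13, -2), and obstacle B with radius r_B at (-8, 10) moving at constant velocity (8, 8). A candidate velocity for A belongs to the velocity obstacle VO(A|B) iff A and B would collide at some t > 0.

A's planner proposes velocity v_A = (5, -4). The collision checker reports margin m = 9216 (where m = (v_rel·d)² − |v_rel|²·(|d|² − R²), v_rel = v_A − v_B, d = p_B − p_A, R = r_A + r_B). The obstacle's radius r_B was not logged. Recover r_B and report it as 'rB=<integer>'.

m = 9216
d = (5, 12);  v_rel = (-3, -12),  |v_rel|² = 153
v_rel×d = (-3)·(12) − (-12)·(5) = 24
since m = R²·153 − 24²:  R² = (576 + 9216) / 153 = 64
R = √64 = 8  ⇒  r_B = 8 − 2 = 6

rB=6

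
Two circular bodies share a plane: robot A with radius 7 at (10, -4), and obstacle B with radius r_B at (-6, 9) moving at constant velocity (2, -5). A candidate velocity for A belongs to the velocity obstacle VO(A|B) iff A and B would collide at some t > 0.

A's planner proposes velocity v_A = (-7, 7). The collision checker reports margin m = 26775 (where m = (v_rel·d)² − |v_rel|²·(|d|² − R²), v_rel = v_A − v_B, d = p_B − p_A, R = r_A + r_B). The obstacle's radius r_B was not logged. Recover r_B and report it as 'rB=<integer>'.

m = 26775
d = (-16, 13);  v_rel = (-9, 12),  |v_rel|² = 225
v_rel×d = (-9)·(13) − (12)·(-16) = 75
since m = R²·225 − 75²:  R² = (5625 + 26775) / 225 = 144
R = √144 = 12  ⇒  r_B = 12 − 7 = 5

rB=5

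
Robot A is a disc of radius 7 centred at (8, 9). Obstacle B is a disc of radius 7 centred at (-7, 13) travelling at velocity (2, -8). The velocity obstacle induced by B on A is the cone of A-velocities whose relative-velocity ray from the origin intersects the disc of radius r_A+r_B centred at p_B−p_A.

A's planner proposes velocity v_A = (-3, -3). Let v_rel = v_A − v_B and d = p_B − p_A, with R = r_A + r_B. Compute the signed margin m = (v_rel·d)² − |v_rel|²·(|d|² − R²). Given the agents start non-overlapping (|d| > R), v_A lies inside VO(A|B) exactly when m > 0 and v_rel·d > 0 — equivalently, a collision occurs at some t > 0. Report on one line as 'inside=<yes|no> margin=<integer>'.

d = (-15, 4),  |d|² = 241;  R = 7+7 = 14,  c = 241−14² = 45
v_rel = (-5, 5),  |v_rel|² = 50;  v_rel·d = (-5)·(-15) + (5)·(4) = 95
50·t² − 190·t + 45 = 0  ⇒  m = 95² − 50·45 = 6775
m = 6775 > 0,  v_rel·d = 95 > 0  ⇒  inside

inside=yes margin=6775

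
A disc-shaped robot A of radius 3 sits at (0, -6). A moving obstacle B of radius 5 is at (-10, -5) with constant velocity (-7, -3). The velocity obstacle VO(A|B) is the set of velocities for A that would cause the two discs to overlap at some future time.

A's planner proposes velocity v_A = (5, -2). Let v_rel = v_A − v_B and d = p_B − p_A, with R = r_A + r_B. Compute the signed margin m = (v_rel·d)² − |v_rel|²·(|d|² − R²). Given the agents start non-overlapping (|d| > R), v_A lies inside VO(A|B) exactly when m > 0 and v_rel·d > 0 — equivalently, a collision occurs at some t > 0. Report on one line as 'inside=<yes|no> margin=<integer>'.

d = (-10, 1),  |d|² = 101;  R = 3+5 = 8,  c = 101−8² = 37
v_rel = (12, 1),  |v_rel|² = 145;  v_rel·d = (12)·(-10) + (1)·(1) = -119
145·t² + 238·t + 37 = 0  ⇒  m = (-119)² − 145·37 = 8796
m = 8796 > 0,  v_rel·d = -119 < 0  ⇒  outside

inside=no margin=8796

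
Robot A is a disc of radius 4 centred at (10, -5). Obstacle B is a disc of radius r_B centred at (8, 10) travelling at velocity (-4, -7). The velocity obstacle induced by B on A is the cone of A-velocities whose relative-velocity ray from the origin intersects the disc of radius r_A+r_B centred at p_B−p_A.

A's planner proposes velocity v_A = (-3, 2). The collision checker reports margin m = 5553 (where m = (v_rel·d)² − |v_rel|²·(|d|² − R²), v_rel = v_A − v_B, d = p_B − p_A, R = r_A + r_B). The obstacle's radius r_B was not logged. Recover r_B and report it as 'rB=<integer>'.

m = 5553
d = (-2, 15);  v_rel = (1, 9),  |v_rel|² = 82
v_rel×d = (1)·(15) − (9)·(-2) = 33
since m = R²·82 − 33²:  R² = (1089 + 5553) / 82 = 81
R = √81 = 9  ⇒  r_B = 9 − 4 = 5

rB=5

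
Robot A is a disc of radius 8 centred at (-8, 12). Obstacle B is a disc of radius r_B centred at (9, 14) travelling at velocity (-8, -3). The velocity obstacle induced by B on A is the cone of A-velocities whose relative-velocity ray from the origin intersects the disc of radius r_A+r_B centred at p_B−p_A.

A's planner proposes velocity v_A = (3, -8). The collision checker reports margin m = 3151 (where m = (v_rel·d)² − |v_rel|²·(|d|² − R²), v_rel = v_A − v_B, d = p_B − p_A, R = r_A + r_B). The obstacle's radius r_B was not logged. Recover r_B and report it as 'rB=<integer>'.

m = 3151
d = (17, 2);  v_rel = (11, -5),  |v_rel|² = 146
v_rel×d = (11)·(2) − (-5)·(17) = 107
since m = R²·146 − 107²:  R² = (11449 + 3151) / 146 = 100
R = √100 = 10  ⇒  r_B = 10 − 8 = 2

rB=2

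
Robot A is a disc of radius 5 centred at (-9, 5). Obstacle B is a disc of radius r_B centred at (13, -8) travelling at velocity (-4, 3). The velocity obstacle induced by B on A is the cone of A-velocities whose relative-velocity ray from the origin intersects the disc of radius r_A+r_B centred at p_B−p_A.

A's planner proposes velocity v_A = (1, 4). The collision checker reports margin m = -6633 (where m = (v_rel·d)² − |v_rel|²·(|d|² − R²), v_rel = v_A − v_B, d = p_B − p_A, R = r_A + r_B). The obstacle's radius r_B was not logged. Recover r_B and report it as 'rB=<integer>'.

m = -6633
d = (22, -13);  v_rel = (5, 1),  |v_rel|² = 26
v_rel×d = (5)·(-13) − (1)·(22) = -87
since m = R²·26 − (-87)²:  R² = (7569 + -6633) / 26 = 36
R = √36 = 6  ⇒  r_B = 6 − 5 = 1

rB=1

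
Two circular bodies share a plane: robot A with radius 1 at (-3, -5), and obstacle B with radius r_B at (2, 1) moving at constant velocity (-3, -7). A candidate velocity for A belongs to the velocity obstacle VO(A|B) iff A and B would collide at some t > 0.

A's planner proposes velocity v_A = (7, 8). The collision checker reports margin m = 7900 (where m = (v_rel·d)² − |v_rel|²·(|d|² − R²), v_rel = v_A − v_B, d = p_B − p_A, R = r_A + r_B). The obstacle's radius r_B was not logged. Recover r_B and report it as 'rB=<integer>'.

m = 7900
d = (5, 6);  v_rel = (10, 15),  |v_rel|² = 325
v_rel×d = (10)·(6) − (15)·(5) = -15
since m = R²·325 − (-15)²:  R² = (225 + 7900) / 325 = 25
R = √25 = 5  ⇒  r_B = 5 − 1 = 4

rB=4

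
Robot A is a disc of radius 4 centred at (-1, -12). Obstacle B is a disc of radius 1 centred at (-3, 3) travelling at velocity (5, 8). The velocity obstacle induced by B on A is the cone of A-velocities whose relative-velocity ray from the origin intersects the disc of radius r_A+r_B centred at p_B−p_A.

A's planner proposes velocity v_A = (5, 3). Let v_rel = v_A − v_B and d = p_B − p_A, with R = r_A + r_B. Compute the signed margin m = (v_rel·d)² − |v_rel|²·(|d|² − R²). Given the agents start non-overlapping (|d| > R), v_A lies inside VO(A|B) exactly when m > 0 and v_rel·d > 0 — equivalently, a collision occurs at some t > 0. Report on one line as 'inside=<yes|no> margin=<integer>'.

d = (-2, 15),  |d|² = 229;  R = 4+1 = 5,  c = 229−5² = 204
v_rel = (0, -5),  |v_rel|² = 25;  v_rel·d = (0)·(-2) + (-5)·(15) = -75
25·t² + 150·t + 204 = 0  ⇒  m = (-75)² − 25·204 = 525
m = 525 > 0,  v_rel·d = -75 < 0  ⇒  outside

inside=no margin=525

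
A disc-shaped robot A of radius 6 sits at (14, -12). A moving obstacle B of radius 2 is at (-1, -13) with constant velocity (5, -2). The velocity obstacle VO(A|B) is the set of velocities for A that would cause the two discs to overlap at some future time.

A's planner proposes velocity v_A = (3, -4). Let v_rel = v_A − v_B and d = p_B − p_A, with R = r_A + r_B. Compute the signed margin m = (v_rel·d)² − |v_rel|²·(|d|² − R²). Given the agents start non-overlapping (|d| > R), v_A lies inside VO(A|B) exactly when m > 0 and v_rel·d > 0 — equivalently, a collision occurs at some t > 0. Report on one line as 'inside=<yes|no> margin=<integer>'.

d = (-15, -1),  |d|² = 226;  R = 6+2 = 8,  c = 226−8² = 162
v_rel = (-2, -2),  |v_rel|² = 8;  v_rel·d = (-2)·(-15) + (-2)·(-1) = 32
8·t² − 64·t + 162 = 0  ⇒  m = 32² − 8·162 = -272
m = -272 < 0,  v_rel·d = 32 > 0  ⇒  outside

inside=no margin=-272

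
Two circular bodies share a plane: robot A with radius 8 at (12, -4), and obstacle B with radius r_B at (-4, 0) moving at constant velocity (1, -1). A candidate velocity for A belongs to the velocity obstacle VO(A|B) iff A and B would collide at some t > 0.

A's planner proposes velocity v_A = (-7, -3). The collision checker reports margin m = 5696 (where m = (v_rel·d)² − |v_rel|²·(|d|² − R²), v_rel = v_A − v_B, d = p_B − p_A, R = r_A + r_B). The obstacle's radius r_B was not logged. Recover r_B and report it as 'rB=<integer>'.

m = 5696
d = (-16, 4);  v_rel = (-8, -2),  |v_rel|² = 68
v_rel×d = (-8)·(4) − (-2)·(-16) = -64
since m = R²·68 − (-64)²:  R² = (4096 + 5696) / 68 = 144
R = √144 = 12  ⇒  r_B = 12 − 8 = 4

rB=4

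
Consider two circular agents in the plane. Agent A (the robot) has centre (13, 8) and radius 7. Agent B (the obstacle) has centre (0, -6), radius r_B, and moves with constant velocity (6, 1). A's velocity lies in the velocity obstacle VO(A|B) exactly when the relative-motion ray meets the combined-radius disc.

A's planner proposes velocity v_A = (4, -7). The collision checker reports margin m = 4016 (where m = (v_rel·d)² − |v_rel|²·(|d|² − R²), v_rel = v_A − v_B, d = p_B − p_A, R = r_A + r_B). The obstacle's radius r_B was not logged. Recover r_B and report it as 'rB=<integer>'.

m = 4016
d = (-13, -14);  v_rel = (-2, -8),  |v_rel|² = 68
v_rel×d = (-2)·(-14) − (-8)·(-13) = -76
since m = R²·68 − (-76)²:  R² = (5776 + 4016) / 68 = 144
R = √144 = 12  ⇒  r_B = 12 − 7 = 5

rB=5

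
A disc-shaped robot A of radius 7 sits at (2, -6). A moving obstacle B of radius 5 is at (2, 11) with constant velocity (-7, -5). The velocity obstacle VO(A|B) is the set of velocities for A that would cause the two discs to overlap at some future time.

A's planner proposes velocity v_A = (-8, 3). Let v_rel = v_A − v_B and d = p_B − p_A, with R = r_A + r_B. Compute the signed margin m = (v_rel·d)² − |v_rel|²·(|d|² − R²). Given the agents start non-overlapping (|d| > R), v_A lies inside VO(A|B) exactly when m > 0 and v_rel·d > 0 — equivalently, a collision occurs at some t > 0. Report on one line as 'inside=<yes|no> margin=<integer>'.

d = (0, 17),  |d|² = 289;  R = 7+5 = 12,  c = 289−12² = 145
v_rel = (-1, 8),  |v_rel|² = 65;  v_rel·d = (-1)·(0) + (8)·(17) = 136
65·t² − 272·t + 145 = 0  ⇒  m = 136² − 65·145 = 9071
m = 9071 > 0,  v_rel·d = 136 > 0  ⇒  inside

inside=yes margin=9071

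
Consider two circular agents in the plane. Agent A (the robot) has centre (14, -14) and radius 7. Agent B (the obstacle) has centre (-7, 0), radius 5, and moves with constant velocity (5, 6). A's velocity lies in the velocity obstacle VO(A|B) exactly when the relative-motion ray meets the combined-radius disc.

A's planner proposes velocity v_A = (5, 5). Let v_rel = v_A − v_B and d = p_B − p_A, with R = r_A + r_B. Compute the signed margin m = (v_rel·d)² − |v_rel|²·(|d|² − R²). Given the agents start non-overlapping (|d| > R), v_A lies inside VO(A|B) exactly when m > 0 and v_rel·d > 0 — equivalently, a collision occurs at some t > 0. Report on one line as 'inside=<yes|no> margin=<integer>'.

d = (-21, 14),  |d|² = 637;  R = 7+5 = 12,  c = 637−12² = 493
v_rel = (0, -1),  |v_rel|² = 1;  v_rel·d = (0)·(-21) + (-1)·(14) = -14
1·t² + 28·t + 493 = 0  ⇒  m = (-14)² − 1·493 = -297
m = -297 < 0,  v_rel·d = -14 < 0  ⇒  outside

inside=no margin=-297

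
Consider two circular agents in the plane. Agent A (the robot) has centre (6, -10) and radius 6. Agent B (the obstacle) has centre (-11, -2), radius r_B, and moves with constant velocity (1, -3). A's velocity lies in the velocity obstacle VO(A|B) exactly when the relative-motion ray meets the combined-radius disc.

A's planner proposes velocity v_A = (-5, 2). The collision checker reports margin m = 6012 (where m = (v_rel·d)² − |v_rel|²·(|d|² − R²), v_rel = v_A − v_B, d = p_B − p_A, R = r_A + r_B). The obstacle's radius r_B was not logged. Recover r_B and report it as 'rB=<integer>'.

m = 6012
d = (-17, 8);  v_rel = (-6, 5),  |v_rel|² = 61
v_rel×d = (-6)·(8) − (5)·(-17) = 37
since m = R²·61 − 37²:  R² = (1369 + 6012) / 61 = 121
R = √121 = 11  ⇒  r_B = 11 − 6 = 5

rB=5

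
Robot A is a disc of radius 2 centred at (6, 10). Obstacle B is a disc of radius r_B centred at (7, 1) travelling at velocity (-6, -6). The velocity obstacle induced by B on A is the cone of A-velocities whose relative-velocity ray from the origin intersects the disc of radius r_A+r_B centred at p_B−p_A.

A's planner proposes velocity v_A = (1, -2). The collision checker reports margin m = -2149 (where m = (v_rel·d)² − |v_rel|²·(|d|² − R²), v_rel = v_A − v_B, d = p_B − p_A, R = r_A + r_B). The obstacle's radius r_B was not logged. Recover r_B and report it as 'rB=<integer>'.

m = -2149
d = (1, -9);  v_rel = (7, 4),  |v_rel|² = 65
v_rel×d = (7)·(-9) − (4)·(1) = -67
since m = R²·65 − (-67)²:  R² = (4489 + -2149) / 65 = 36
R = √36 = 6  ⇒  r_B = 6 − 2 = 4

rB=4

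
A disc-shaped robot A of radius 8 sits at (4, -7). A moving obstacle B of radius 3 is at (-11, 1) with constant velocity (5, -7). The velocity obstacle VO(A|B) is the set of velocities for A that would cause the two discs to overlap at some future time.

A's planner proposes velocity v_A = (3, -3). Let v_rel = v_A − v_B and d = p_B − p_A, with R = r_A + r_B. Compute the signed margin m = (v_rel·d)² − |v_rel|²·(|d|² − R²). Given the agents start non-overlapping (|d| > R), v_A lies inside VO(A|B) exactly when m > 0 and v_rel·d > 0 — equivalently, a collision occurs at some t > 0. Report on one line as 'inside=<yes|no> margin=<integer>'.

d = (-15, 8),  |d|² = 289;  R = 8+3 = 11,  c = 289−11² = 168
v_rel = (-2, 4),  |v_rel|² = 20;  v_rel·d = (-2)·(-15) + (4)·(8) = 62
20·t² − 124·t + 168 = 0  ⇒  m = 62² − 20·168 = 484
m = 484 > 0,  v_rel·d = 62 > 0  ⇒  inside

inside=yes margin=484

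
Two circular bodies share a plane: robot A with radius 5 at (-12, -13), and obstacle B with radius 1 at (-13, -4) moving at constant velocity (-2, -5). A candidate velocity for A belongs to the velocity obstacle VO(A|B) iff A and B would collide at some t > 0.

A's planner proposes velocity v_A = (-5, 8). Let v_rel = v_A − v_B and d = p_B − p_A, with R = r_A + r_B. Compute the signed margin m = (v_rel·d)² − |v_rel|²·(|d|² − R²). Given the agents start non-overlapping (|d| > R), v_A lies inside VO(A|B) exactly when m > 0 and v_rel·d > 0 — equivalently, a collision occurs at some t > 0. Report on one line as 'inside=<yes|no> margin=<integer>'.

d = (-1, 9),  |d|² = 82;  R = 5+1 = 6,  c = 82−6² = 46
v_rel = (-3, 13),  |v_rel|² = 178;  v_rel·d = (-3)·(-1) + (13)·(9) = 120
178·t² − 240·t + 46 = 0  ⇒  m = 120² − 178·46 = 6212
m = 6212 > 0,  v_rel·d = 120 > 0  ⇒  inside

inside=yes margin=6212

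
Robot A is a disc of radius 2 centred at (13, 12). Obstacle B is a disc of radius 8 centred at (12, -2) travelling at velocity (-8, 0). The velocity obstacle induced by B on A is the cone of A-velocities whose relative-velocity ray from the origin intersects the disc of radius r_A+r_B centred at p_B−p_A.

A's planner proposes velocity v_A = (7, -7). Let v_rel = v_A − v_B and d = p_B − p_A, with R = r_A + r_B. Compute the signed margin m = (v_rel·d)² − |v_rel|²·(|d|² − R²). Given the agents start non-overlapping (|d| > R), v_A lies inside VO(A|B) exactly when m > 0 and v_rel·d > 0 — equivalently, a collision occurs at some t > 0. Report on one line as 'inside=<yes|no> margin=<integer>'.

d = (-1, -14),  |d|² = 197;  R = 2+8 = 10,  c = 197−10² = 97
v_rel = (15, -7),  |v_rel|² = 274;  v_rel·d = (15)·(-1) + (-7)·(-14) = 83
274·t² − 166·t + 97 = 0  ⇒  m = 83² − 274·97 = -19689
m = -19689 < 0,  v_rel·d = 83 > 0  ⇒  outside

inside=no margin=-19689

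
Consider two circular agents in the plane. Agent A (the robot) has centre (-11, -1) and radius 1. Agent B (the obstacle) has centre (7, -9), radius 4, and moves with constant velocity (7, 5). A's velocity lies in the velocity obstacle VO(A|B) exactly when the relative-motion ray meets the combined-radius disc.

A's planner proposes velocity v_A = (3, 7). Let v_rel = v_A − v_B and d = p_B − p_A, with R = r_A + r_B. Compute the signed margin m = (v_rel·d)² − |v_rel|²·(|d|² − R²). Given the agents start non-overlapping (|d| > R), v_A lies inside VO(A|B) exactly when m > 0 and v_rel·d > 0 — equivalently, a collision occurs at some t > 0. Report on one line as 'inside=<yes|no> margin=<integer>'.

d = (18, -8),  |d|² = 388;  R = 1+4 = 5,  c = 388−5² = 363
v_rel = (-4, 2),  |v_rel|² = 20;  v_rel·d = (-4)·(18) + (2)·(-8) = -88
20·t² + 176·t + 363 = 0  ⇒  m = (-88)² − 20·363 = 484
m = 484 > 0,  v_rel·d = -88 < 0  ⇒  outside

inside=no margin=484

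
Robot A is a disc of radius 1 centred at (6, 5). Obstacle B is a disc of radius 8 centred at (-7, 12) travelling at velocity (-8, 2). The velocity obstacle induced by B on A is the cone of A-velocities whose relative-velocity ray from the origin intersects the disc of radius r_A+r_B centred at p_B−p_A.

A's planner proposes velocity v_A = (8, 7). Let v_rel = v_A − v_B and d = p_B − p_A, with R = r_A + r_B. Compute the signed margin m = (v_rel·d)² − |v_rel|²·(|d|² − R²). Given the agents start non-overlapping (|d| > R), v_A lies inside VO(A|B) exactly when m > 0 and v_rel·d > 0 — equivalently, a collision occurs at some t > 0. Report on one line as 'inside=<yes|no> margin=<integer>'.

d = (-13, 7),  |d|² = 218;  R = 1+8 = 9,  c = 218−9² = 137
v_rel = (16, 5),  |v_rel|² = 281;  v_rel·d = (16)·(-13) + (5)·(7) = -173
281·t² + 346·t + 137 = 0  ⇒  m = (-173)² − 281·137 = -8568
m = -8568 < 0,  v_rel·d = -173 < 0  ⇒  outside

inside=no margin=-8568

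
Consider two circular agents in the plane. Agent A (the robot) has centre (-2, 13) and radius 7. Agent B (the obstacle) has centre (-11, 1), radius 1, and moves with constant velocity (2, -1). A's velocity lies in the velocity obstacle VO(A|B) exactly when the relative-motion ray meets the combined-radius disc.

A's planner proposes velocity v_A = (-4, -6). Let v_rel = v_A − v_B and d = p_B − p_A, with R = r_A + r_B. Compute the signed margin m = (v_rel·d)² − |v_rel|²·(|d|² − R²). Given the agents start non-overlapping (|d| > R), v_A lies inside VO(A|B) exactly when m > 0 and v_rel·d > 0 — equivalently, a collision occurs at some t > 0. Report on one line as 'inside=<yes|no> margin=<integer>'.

d = (-9, -12),  |d|² = 225;  R = 7+1 = 8,  c = 225−8² = 161
v_rel = (-6, -5),  |v_rel|² = 61;  v_rel·d = (-6)·(-9) + (-5)·(-12) = 114
61·t² − 228·t + 161 = 0  ⇒  m = 114² − 61·161 = 3175
m = 3175 > 0,  v_rel·d = 114 > 0  ⇒  inside

inside=yes margin=3175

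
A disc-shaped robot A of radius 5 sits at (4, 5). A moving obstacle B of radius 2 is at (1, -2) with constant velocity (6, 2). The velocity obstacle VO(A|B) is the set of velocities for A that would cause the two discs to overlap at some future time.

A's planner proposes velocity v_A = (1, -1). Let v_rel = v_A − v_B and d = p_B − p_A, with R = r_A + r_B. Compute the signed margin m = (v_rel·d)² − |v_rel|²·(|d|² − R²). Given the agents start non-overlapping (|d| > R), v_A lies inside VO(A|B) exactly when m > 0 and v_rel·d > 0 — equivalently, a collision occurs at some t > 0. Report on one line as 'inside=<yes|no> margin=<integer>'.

d = (-3, -7),  |d|² = 58;  R = 5+2 = 7,  c = 58−7² = 9
v_rel = (-5, -3),  |v_rel|² = 34;  v_rel·d = (-5)·(-3) + (-3)·(-7) = 36
34·t² − 72·t + 9 = 0  ⇒  m = 36² − 34·9 = 990
m = 990 > 0,  v_rel·d = 36 > 0  ⇒  inside

inside=yes margin=990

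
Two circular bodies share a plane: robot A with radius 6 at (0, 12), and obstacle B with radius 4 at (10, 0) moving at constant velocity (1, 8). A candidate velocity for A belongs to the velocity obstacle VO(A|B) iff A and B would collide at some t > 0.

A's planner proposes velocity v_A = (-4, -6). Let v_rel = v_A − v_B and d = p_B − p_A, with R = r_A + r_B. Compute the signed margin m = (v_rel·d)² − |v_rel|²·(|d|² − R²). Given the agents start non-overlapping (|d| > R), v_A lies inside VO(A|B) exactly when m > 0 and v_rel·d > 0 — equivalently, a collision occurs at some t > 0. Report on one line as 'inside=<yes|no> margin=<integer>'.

d = (10, -12),  |d|² = 244;  R = 6+4 = 10,  c = 244−10² = 144
v_rel = (-5, -14),  |v_rel|² = 221;  v_rel·d = (-5)·(10) + (-14)·(-12) = 118
221·t² − 236·t + 144 = 0  ⇒  m = 118² − 221·144 = -17900
m = -17900 < 0,  v_rel·d = 118 > 0  ⇒  outside

inside=no margin=-17900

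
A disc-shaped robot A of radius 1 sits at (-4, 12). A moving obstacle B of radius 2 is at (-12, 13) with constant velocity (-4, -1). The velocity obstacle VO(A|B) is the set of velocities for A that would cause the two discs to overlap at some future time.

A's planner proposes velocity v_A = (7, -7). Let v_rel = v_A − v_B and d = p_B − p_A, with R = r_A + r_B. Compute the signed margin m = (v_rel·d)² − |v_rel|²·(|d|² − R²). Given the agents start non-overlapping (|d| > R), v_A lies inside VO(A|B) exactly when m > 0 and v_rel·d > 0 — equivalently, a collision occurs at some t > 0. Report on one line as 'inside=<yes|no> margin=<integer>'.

d = (-8, 1),  |d|² = 65;  R = 1+2 = 3,  c = 65−3² = 56
v_rel = (11, -6),  |v_rel|² = 157;  v_rel·d = (11)·(-8) + (-6)·(1) = -94
157·t² + 188·t + 56 = 0  ⇒  m = (-94)² − 157·56 = 44
m = 44 > 0,  v_rel·d = -94 < 0  ⇒  outside

inside=no margin=44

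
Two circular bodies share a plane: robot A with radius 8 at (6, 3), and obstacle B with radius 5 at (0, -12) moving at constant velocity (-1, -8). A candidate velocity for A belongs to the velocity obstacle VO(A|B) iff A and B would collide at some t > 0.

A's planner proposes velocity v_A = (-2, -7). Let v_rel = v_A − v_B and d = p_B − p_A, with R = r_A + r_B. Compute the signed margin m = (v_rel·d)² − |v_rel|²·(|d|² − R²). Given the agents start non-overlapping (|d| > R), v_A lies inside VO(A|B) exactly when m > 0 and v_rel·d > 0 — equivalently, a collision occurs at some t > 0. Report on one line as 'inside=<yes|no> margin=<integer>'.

d = (-6, -15),  |d|² = 261;  R = 8+5 = 13,  c = 261−13² = 92
v_rel = (-1, 1),  |v_rel|² = 2;  v_rel·d = (-1)·(-6) + (1)·(-15) = -9
2·t² + 18·t + 92 = 0  ⇒  m = (-9)² − 2·92 = -103
m = -103 < 0,  v_rel·d = -9 < 0  ⇒  outside

inside=no margin=-103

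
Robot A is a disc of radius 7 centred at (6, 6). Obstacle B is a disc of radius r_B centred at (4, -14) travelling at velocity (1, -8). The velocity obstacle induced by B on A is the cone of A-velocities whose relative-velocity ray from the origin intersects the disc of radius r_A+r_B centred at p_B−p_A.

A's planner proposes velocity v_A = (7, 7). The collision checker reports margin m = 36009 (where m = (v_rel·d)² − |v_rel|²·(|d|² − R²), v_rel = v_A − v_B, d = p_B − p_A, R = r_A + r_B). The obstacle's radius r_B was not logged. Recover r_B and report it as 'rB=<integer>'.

m = 36009
d = (-2, -20);  v_rel = (6, 15),  |v_rel|² = 261
v_rel×d = (6)·(-20) − (15)·(-2) = -90
since m = R²·261 − (-90)²:  R² = (8100 + 36009) / 261 = 169
R = √169 = 13  ⇒  r_B = 13 − 7 = 6

rB=6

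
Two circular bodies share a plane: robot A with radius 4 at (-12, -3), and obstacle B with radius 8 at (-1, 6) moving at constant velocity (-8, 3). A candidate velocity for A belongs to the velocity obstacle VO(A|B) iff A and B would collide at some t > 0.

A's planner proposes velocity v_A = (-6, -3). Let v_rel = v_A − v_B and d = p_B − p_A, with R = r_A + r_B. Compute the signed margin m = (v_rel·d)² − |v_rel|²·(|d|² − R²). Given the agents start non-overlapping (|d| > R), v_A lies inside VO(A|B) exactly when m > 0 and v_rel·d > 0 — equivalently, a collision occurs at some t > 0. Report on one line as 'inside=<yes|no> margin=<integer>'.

d = (11, 9),  |d|² = 202;  R = 4+8 = 12,  c = 202−12² = 58
v_rel = (2, -6),  |v_rel|² = 40;  v_rel·d = (2)·(11) + (-6)·(9) = -32
40·t² + 64·t + 58 = 0  ⇒  m = (-32)² − 40·58 = -1296
m = -1296 < 0,  v_rel·d = -32 < 0  ⇒  outside

inside=no margin=-1296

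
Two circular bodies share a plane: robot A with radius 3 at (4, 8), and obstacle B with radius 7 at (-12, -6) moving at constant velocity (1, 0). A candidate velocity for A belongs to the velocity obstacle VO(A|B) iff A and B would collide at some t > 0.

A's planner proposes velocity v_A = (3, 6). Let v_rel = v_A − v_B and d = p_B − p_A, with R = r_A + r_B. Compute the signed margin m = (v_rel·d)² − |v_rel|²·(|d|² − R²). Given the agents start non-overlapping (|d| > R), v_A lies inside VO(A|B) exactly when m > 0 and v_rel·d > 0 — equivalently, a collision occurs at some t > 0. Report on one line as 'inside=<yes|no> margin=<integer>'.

d = (-16, -14),  |d|² = 452;  R = 3+7 = 10,  c = 452−10² = 352
v_rel = (2, 6),  |v_rel|² = 40;  v_rel·d = (2)·(-16) + (6)·(-14) = -116
40·t² + 232·t + 352 = 0  ⇒  m = (-116)² − 40·352 = -624
m = -624 < 0,  v_rel·d = -116 < 0  ⇒  outside

inside=no margin=-624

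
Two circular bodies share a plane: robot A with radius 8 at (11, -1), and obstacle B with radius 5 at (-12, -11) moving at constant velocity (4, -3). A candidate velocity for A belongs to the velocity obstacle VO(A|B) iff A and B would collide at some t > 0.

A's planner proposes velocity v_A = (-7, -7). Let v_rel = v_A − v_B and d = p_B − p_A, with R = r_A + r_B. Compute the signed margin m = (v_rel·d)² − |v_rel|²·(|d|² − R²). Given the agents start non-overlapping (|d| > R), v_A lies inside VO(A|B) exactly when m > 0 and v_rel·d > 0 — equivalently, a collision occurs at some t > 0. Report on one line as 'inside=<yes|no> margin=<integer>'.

d = (-23, -10),  |d|² = 629;  R = 8+5 = 13,  c = 629−13² = 460
v_rel = (-11, -4),  |v_rel|² = 137;  v_rel·d = (-11)·(-23) + (-4)·(-10) = 293
137·t² − 586·t + 460 = 0  ⇒  m = 293² − 137·460 = 22829
m = 22829 > 0,  v_rel·d = 293 > 0  ⇒  inside

inside=yes margin=22829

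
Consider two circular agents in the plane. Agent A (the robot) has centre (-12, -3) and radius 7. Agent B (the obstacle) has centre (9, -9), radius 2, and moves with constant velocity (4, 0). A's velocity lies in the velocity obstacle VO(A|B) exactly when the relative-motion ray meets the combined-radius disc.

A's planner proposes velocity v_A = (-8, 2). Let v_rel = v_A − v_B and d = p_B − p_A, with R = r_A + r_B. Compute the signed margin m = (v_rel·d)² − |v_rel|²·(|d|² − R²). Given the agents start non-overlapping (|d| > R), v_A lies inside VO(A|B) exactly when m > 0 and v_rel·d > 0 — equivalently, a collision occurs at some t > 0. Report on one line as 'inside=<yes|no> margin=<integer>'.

d = (21, -6),  |d|² = 477;  R = 7+2 = 9,  c = 477−9² = 396
v_rel = (-12, 2),  |v_rel|² = 148;  v_rel·d = (-12)·(21) + (2)·(-6) = -264
148·t² + 528·t + 396 = 0  ⇒  m = (-264)² − 148·396 = 11088
m = 11088 > 0,  v_rel·d = -264 < 0  ⇒  outside

inside=no margin=11088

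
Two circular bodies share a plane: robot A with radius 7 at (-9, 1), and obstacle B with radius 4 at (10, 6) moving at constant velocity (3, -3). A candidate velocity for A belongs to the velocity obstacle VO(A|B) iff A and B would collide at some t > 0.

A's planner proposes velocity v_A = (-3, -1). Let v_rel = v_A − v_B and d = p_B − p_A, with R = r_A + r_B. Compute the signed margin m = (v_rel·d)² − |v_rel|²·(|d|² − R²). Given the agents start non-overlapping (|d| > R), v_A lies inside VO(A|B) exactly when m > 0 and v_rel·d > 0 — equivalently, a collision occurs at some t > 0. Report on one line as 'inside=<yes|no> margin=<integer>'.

d = (19, 5),  |d|² = 386;  R = 7+4 = 11,  c = 386−11² = 265
v_rel = (-6, 2),  |v_rel|² = 40;  v_rel·d = (-6)·(19) + (2)·(5) = -104
40·t² + 208·t + 265 = 0  ⇒  m = (-104)² − 40·265 = 216
m = 216 > 0,  v_rel·d = -104 < 0  ⇒  outside

inside=no margin=216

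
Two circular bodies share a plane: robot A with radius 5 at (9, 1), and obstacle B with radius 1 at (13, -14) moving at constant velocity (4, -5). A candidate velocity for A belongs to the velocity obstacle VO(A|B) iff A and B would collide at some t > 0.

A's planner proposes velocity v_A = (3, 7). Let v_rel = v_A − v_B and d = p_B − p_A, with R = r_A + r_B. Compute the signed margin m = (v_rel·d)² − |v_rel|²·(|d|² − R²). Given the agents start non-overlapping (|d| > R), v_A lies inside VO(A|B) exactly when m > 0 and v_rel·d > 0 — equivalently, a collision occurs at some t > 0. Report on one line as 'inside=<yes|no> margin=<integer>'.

d = (4, -15),  |d|² = 241;  R = 5+1 = 6,  c = 241−6² = 205
v_rel = (-1, 12),  |v_rel|² = 145;  v_rel·d = (-1)·(4) + (12)·(-15) = -184
145·t² + 368·t + 205 = 0  ⇒  m = (-184)² − 145·205 = 4131
m = 4131 > 0,  v_rel·d = -184 < 0  ⇒  outside

inside=no margin=4131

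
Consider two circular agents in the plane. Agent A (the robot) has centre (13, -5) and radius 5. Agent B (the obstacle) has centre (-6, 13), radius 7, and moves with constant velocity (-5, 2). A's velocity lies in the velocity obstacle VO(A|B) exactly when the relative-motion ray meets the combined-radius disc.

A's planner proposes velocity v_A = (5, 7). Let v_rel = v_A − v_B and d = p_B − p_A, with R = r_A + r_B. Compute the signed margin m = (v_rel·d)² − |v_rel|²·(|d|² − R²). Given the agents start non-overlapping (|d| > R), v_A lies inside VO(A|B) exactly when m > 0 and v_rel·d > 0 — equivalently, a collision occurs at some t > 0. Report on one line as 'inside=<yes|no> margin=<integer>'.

d = (-19, 18),  |d|² = 685;  R = 5+7 = 12,  c = 685−12² = 541
v_rel = (10, 5),  |v_rel|² = 125;  v_rel·d = (10)·(-19) + (5)·(18) = -100
125·t² + 200·t + 541 = 0  ⇒  m = (-100)² − 125·541 = -57625
m = -57625 < 0,  v_rel·d = -100 < 0  ⇒  outside

inside=no margin=-57625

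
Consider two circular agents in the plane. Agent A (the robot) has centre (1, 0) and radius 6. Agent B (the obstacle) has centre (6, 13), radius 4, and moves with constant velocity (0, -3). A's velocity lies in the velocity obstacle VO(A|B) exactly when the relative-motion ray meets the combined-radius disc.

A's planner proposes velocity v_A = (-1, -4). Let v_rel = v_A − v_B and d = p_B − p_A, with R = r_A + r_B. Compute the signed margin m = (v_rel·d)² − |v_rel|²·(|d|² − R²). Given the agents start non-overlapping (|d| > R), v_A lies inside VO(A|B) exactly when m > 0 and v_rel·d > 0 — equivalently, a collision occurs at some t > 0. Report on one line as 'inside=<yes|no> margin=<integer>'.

d = (5, 13),  |d|² = 194;  R = 6+4 = 10,  c = 194−10² = 94
v_rel = (-1, -1),  |v_rel|² = 2;  v_rel·d = (-1)·(5) + (-1)·(13) = -18
2·t² + 36·t + 94 = 0  ⇒  m = (-18)² − 2·94 = 136
m = 136 > 0,  v_rel·d = -18 < 0  ⇒  outside

inside=no margin=136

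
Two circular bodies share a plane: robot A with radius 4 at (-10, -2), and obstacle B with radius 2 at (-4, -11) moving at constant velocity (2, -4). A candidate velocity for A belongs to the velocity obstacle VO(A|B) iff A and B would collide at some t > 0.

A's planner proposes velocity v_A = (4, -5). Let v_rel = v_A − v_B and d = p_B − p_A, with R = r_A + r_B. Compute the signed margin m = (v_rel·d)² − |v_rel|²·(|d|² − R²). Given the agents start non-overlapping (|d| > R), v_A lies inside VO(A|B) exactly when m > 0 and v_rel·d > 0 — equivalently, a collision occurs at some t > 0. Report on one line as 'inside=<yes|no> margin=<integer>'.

d = (6, -9),  |d|² = 117;  R = 4+2 = 6,  c = 117−6² = 81
v_rel = (2, -1),  |v_rel|² = 5;  v_rel·d = (2)·(6) + (-1)·(-9) = 21
5·t² − 42·t + 81 = 0  ⇒  m = 21² − 5·81 = 36
m = 36 > 0,  v_rel·d = 21 > 0  ⇒  inside

inside=yes margin=36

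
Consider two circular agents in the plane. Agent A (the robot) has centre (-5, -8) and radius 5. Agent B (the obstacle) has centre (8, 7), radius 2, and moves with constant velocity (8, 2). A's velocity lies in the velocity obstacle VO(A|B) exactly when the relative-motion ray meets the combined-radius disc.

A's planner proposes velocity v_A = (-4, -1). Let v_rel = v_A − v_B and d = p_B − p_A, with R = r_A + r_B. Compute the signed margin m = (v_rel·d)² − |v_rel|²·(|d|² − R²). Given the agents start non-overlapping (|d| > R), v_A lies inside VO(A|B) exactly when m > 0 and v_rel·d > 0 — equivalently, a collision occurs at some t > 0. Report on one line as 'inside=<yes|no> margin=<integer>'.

d = (13, 15),  |d|² = 394;  R = 5+2 = 7,  c = 394−7² = 345
v_rel = (-12, -3),  |v_rel|² = 153;  v_rel·d = (-12)·(13) + (-3)·(15) = -201
153·t² + 402·t + 345 = 0  ⇒  m = (-201)² − 153·345 = -12384
m = -12384 < 0,  v_rel·d = -201 < 0  ⇒  outside

inside=no margin=-12384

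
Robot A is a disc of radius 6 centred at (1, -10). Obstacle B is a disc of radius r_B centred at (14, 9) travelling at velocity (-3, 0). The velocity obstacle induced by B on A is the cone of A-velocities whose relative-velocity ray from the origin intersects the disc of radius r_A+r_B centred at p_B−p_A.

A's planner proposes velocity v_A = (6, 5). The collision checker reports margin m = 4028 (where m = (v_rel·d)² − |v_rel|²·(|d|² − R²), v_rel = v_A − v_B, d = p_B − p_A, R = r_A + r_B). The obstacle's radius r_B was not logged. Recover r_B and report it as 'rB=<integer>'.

m = 4028
d = (13, 19);  v_rel = (9, 5),  |v_rel|² = 106
v_rel×d = (9)·(19) − (5)·(13) = 106
since m = R²·106 − 106²:  R² = (11236 + 4028) / 106 = 144
R = √144 = 12  ⇒  r_B = 12 − 6 = 6

rB=6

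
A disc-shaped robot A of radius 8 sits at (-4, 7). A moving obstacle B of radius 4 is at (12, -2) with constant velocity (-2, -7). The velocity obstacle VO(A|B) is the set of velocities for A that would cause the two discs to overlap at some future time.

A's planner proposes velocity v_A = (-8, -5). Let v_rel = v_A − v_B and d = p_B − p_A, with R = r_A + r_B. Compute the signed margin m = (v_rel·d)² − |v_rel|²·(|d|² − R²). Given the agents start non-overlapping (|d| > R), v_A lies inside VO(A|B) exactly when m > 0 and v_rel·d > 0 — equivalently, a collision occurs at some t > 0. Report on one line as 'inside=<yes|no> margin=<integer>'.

d = (16, -9),  |d|² = 337;  R = 8+4 = 12,  c = 337−12² = 193
v_rel = (-6, 2),  |v_rel|² = 40;  v_rel·d = (-6)·(16) + (2)·(-9) = -114
40·t² + 228·t + 193 = 0  ⇒  m = (-114)² − 40·193 = 5276
m = 5276 > 0,  v_rel·d = -114 < 0  ⇒  outside

inside=no margin=5276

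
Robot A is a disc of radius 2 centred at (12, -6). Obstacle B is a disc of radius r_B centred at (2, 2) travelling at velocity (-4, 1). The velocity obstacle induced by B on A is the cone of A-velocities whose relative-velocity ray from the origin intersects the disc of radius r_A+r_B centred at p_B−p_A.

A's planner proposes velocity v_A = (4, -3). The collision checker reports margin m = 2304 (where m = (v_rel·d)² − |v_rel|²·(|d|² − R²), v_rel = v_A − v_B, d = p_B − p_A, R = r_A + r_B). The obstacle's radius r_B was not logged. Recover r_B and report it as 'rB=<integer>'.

m = 2304
d = (-10, 8);  v_rel = (8, -4),  |v_rel|² = 80
v_rel×d = (8)·(8) − (-4)·(-10) = 24
since m = R²·80 − 24²:  R² = (576 + 2304) / 80 = 36
R = √36 = 6  ⇒  r_B = 6 − 2 = 4

rB=4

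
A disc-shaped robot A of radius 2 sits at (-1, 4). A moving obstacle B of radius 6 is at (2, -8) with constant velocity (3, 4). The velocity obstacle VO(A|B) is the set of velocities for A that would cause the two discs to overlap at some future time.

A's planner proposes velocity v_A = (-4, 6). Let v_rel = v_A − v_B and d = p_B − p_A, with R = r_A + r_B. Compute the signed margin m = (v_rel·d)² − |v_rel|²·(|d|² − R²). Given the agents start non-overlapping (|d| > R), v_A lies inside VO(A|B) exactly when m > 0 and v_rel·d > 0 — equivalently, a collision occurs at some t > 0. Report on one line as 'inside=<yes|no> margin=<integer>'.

d = (3, -12),  |d|² = 153;  R = 2+6 = 8,  c = 153−8² = 89
v_rel = (-7, 2),  |v_rel|² = 53;  v_rel·d = (-7)·(3) + (2)·(-12) = -45
53·t² + 90·t + 89 = 0  ⇒  m = (-45)² − 53·89 = -2692
m = -2692 < 0,  v_rel·d = -45 < 0  ⇒  outside

inside=no margin=-2692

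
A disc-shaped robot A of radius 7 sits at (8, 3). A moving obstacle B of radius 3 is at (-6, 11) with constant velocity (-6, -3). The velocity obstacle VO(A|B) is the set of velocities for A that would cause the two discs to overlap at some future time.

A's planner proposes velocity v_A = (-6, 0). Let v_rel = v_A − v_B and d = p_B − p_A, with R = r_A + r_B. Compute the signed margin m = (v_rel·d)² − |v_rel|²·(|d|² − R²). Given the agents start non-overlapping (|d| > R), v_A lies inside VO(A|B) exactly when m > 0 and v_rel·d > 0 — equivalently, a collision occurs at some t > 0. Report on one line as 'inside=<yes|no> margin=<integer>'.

d = (-14, 8),  |d|² = 260;  R = 7+3 = 10,  c = 260−10² = 160
v_rel = (0, 3),  |v_rel|² = 9;  v_rel·d = (0)·(-14) + (3)·(8) = 24
9·t² − 48·t + 160 = 0  ⇒  m = 24² − 9·160 = -864
m = -864 < 0,  v_rel·d = 24 > 0  ⇒  outside

inside=no margin=-864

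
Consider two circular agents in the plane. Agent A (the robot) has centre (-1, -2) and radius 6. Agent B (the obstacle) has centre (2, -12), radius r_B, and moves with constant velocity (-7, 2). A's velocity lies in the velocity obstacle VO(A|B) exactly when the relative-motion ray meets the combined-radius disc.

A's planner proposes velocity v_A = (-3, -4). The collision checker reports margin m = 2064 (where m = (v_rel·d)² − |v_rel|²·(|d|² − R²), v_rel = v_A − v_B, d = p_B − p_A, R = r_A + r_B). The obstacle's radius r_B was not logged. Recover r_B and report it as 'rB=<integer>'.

m = 2064
d = (3, -10);  v_rel = (4, -6),  |v_rel|² = 52
v_rel×d = (4)·(-10) − (-6)·(3) = -22
since m = R²·52 − (-22)²:  R² = (484 + 2064) / 52 = 49
R = √49 = 7  ⇒  r_B = 7 − 6 = 1

rB=1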